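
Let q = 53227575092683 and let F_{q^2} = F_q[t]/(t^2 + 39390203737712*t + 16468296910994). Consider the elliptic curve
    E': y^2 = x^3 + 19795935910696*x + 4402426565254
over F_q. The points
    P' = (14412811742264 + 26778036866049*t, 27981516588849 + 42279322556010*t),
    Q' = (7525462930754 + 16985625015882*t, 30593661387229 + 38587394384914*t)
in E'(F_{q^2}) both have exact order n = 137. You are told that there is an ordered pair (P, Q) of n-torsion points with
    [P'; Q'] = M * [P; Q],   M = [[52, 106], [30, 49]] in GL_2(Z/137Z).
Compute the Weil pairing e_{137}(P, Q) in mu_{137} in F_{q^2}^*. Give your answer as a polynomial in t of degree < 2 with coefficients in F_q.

18238551769476 + 2004513182663*t

Alternating bilinearity on E[137] (values in mu_{137} in F_{53227575092683^2}) gives e(P',Q') = e(P,Q)^det(M).
52*49 - 106*30 = -632; reduced mod 137: det = 53, inverse 106.
Run Miller on y^2=x^3+19795935910696*x+4402426565254 over F_{53227575092683}: ladder 10001001 (8 bits); e = f_P(D_Q)/f_Q(D_P).
f_P(D_Q)/f_Q(D_P) = 47327599856781 + 9374780624537*t.
Hence e(P,Q) = 18238551769476 + 2004513182663*t in F_{53227575092683^2}^*.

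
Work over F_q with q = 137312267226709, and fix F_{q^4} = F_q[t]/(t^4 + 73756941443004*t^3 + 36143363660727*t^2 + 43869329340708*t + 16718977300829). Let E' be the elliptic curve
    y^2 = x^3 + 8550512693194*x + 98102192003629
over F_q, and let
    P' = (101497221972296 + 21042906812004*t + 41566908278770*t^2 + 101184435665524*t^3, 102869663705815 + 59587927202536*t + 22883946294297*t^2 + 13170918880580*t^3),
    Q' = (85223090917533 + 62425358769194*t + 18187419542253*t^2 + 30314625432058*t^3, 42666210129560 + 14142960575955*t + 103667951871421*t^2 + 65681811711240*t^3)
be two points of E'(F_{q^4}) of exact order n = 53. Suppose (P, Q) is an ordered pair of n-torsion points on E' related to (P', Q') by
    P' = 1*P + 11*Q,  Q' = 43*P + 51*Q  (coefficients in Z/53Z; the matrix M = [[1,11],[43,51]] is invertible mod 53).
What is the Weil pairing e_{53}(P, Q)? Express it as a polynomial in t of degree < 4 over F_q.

89188002831848 + 41685010902973*t + 48279121891480*t^2 + 56441690945556*t^3

Since e_{53}(P,P)=e_{53}(Q,Q)=1 and e_{53}(Q,P)=e_{53}(P,Q)^{-1}, expanding e_{53}(1*P + 11*Q,43*P + 51*Q) leaves e(P,Q)^det(M).
det M = 1*51 - 11*43 = -422 = 2 (mod 53); 2^{-1} = 27 (mod 53).
n = 53 = (110101)_2 (6 bits, wt 4); accumulate f_{53,P'}(Q'+S)/f_{53,P'}(S) along the 5-step ladder.
So e_{53}(P',Q') = 120235352459339 + 43519719841120*t + 80711295522603*t^2 + 101982337508568*t^3.
Raise to 27: e(P,Q) = 89188002831848 + 41685010902973*t + 48279121891480*t^2 + 56441690945556*t^3 in mu_{53}.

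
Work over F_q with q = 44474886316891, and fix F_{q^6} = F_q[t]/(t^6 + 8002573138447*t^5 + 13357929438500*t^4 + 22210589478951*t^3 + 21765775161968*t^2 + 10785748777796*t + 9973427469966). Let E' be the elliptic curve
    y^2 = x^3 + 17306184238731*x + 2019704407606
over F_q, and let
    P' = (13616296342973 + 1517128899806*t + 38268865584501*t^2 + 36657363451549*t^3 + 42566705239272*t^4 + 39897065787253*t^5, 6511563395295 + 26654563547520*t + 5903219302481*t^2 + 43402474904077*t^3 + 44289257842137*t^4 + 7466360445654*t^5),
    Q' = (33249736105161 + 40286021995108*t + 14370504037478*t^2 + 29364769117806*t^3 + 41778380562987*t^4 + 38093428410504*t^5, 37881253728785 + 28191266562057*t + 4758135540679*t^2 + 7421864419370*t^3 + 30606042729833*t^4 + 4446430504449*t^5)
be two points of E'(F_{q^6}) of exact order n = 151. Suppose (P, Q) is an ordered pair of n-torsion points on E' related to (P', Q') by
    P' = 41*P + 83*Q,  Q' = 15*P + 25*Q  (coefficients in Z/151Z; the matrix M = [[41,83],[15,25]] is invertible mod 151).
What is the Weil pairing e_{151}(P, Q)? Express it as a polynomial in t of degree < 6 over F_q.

8397777748933 + 15335789797798*t + 36334451101763*t^2 + 7606852540097*t^3 + 17847107311187*t^4 + 24554196866232*t^5

e_{151} is bilinear + alternating on E[151], so e_{151}(41*P + 83*Q, 15*P + 25*Q) = e_{151}(P,Q)^(41*25-83*15).
41*25 - 83*15 = -220; reduced mod 151: det = 82, inverse 35.
Run Miller on y^2=x^3+17306184238731*x+2019704407606 over F_{44474886316891}: ladder 10010111 (8 bits); e = f_P(D_Q)/f_Q(D_P).
Result: e(P',Q') = 35097461123083 + 3852878896906*t + 7860999199921*t^2 + 10698285038896*t^3 + 3828021748994*t^4 + 10707120242014*t^5.
e_{151}(P,Q) = (35097461123083 + 3852878896906*t + 7860999199921*t^2 + 10698285038896*t^3 + 3828021748994*t^4 + 10707120242014*t^5)^{35} = 8397777748933 + 15335789797798*t + 36334451101763*t^2 + 7606852540097*t^3 + 17847107311187*t^4 + 24554196866232*t^5.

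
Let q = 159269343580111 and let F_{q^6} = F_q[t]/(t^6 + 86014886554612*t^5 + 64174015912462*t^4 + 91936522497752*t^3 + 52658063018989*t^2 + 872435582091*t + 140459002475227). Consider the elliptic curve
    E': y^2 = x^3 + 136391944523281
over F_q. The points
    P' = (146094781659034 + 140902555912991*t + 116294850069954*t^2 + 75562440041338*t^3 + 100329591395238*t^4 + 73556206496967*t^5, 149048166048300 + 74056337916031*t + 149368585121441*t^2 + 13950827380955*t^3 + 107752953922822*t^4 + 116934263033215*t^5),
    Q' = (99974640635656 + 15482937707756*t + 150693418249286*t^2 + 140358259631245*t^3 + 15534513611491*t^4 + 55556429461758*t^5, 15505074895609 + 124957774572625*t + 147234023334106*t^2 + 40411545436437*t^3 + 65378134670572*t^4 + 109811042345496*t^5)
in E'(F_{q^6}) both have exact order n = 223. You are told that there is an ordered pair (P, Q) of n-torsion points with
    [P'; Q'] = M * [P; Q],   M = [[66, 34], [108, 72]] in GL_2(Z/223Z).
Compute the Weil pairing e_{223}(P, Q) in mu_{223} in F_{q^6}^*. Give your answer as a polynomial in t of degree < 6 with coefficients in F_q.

Since e_{223}(P,P)=e_{223}(Q,Q)=1 and e_{223}(Q,P)=e_{223}(P,Q)^{-1}, expanding e_{223}(66*P + 34*Q,108*P + 72*Q) leaves e(P,Q)^det(M).
Hence e(P,Q) = e(P',Q')^{172} where 172 = 188^{-1} mod 223.
Build f_{223,P'} and f_{223,Q'} via the 8-bit ladder of 223=11011111_2; evaluate at shifted divisors; quotient in F_{159269343580111^6}.
Miller gives e_{223}(P',Q') = 76109860776707 + 57748626685676*t + 119881414199900*t^2 + 76511671923279*t^3 + 33932100535231*t^4 + 72005160678083*t^5 in F_{159269343580111^6}.
Thus e_{223}(P,Q) = 58398348907021 + 10920420171082*t + 55842909191067*t^2 + 139619951941695*t^3 + 111957073346651*t^4 + 114103215189707*t^5.

58398348907021 + 10920420171082*t + 55842909191067*t^2 + 139619951941695*t^3 + 111957073346651*t^4 + 114103215189707*t^5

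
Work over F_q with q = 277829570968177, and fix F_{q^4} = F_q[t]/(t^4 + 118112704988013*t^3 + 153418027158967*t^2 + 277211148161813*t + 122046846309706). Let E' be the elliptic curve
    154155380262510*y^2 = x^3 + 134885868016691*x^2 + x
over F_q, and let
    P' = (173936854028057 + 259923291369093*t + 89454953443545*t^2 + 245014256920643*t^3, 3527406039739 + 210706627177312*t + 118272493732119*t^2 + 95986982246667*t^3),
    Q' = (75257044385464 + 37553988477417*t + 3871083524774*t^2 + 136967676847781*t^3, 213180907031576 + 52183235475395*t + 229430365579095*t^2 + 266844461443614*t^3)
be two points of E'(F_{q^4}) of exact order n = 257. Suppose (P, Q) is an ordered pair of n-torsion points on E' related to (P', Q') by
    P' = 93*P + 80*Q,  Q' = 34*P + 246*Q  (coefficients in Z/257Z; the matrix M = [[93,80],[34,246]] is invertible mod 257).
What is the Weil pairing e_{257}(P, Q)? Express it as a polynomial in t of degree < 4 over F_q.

The 257-Weil pairing on E[257] over F_{277829570968177} is alternating-bilinear: e_{257}(P',Q') = e_{257}(P,Q)^det(M).
det M = 93*246 - 80*34 = 20158 = 112 (mod 257); 112^{-1} = 218 (mod 257).
Undo Montgomery via alpha=200885580295803, beta=39535481818570: (a',b')=(259817222899197,82758500743164) over F_{277829570968177}.
Double-and-add over 100000001: 9-1 doublings, 2-1 additions; each step l_{T,T}/v_{2T} or l_{T,P'}/v at Q'+S for random S.
Result: e(P',Q') = 156247378384445 + 208109276259967*t + 20243627747177*t^2 + 678609157837*t^3.
Finally e_{257}(P,Q) = 230149416945706 + 242037729499856*t + 31331475252233*t^2 + 41912991385528*t^3.

230149416945706 + 242037729499856*t + 31331475252233*t^2 + 41912991385528*t^3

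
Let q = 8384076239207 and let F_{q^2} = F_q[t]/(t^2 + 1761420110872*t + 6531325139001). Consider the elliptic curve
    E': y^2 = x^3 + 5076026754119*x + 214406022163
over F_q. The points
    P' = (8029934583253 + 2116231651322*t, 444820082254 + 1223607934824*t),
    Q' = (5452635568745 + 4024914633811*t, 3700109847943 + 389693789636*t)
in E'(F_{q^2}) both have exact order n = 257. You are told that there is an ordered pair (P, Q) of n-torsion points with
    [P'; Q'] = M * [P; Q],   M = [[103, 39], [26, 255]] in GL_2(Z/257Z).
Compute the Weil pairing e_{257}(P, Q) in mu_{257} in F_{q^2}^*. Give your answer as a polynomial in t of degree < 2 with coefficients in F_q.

Alternating bilinearity on E[257] (values in mu_{257} in F_{8384076239207^2}) gives e(P',Q') = e(P,Q)^det(M).
103*255 - 39*26 = 25251; reduced mod 257: det = 65, inverse 87.
Build f_{257,P'} and f_{257,Q'} via the 9-bit ladder of 257=100000001_2; evaluate at shifted divisors; quotient in F_{8384076239207^2}.
So e_{257}(P',Q') = 4846691013850 + 4323505502465*t.
Raise to 87: e(P,Q) = 2174436951420 + 2315366995589*t in mu_{257}.

2174436951420 + 2315366995589*t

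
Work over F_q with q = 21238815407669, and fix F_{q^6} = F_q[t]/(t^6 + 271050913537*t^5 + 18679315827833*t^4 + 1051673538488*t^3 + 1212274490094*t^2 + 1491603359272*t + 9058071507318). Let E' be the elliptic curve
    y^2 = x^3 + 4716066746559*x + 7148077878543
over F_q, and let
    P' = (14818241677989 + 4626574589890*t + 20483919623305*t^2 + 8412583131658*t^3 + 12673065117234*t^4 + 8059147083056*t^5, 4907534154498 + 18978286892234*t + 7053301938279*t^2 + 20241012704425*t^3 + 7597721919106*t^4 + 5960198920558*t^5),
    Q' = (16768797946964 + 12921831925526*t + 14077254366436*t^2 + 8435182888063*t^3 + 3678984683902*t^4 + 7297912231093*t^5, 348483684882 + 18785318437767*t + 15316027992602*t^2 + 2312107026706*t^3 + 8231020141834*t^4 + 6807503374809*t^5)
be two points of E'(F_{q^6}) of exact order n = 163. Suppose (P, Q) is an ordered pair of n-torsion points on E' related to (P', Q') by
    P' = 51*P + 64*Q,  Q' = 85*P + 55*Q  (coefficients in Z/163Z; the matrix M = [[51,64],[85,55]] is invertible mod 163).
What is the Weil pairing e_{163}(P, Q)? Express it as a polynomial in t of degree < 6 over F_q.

The 163-Weil pairing on E[163] over F_{21238815407669} is alternating-bilinear: e_{163}(P',Q') = e_{163}(P,Q)^det(M).
det M = 51*55 - 64*85 = -2635 = 136 (mod 163); 136^{-1} = 6 (mod 163).
Miller loop for e_{163} over F_{21238815407669^6}: bits of 163 = 10100011; 7 double steps + 3 add steps, l/v at each.
The quotient is 9182240105302 + 7965163372696*t + 14457437651322*t^2 + 4850761061232*t^3 + 9324312648219*t^4 + 15848968831108*t^5.
e_{163}(P,Q) = (9182240105302 + 7965163372696*t + 14457437651322*t^2 + 4850761061232*t^3 + 9324312648219*t^4 + 15848968831108*t^5)^{6} = 8998007666592 + 10755310142602*t + 2621376953628*t^2 + 19457266268057*t^3 + 2657077216338*t^4 + 19507049947220*t^5.

8998007666592 + 10755310142602*t + 2621376953628*t^2 + 19457266268057*t^3 + 2657077216338*t^4 + 19507049947220*t^5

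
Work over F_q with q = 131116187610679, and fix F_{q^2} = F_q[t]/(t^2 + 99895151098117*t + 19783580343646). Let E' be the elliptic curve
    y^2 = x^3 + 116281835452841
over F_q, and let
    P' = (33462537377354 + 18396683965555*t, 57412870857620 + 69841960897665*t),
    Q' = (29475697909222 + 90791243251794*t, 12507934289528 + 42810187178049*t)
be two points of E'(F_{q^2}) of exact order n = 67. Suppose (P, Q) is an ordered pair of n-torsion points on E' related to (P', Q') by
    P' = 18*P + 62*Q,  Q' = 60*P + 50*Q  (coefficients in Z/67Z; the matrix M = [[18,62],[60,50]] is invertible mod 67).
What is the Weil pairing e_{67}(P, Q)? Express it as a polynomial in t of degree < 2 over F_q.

44073545437126 + 8962163195381*t

e_{67} is bilinear + alternating on E[67], so e_{67}(18*P + 62*Q, 60*P + 50*Q) = e_{67}(P,Q)^(18*50-62*60).
So e_{67}(P,Q) = e_{67}(P',Q')^{11}, since 61*11 = 1 mod 67.
7-bit Miller (1000011) on E'/F_{131116187610679} with a'=0, b'=116281835452841: accumulate tangent/chord ratios at Q'+S and P'+S'.
f_P(D_Q)/f_Q(D_P) = 87617551206081 + 8371766799578*t.
e_{67}(P,Q) = (87617551206081 + 8371766799578*t)^{11} = 44073545437126 + 8962163195381*t.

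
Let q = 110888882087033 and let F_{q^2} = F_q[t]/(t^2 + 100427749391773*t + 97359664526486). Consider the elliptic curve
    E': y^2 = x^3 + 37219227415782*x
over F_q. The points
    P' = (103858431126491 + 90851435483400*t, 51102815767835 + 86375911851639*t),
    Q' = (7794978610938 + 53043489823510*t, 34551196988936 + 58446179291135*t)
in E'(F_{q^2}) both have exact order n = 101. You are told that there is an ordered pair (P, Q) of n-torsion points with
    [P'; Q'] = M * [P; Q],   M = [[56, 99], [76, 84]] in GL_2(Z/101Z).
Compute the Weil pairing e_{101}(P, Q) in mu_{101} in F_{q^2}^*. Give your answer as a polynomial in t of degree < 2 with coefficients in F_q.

94487282854789 + 94071947402740*t

Under M = [[56,99],[76,84]] in GL_2(Z/101), e_{101}(P',Q') = e_{101}(P,Q)^(56*84-99*76 mod 101).
56*84 - 99*76 = -2820; reduced mod 101: det = 8, inverse 38.
Run Miller on y^2=x^3+37219227415782*x over F_{110888882087033}: ladder 1100101 (7 bits); e = f_P(D_Q)/f_Q(D_P).
The quotient is 84870379195536 + 103699590451821*t.
Raise to 38: e(P,Q) = 94487282854789 + 94071947402740*t in mu_{101}.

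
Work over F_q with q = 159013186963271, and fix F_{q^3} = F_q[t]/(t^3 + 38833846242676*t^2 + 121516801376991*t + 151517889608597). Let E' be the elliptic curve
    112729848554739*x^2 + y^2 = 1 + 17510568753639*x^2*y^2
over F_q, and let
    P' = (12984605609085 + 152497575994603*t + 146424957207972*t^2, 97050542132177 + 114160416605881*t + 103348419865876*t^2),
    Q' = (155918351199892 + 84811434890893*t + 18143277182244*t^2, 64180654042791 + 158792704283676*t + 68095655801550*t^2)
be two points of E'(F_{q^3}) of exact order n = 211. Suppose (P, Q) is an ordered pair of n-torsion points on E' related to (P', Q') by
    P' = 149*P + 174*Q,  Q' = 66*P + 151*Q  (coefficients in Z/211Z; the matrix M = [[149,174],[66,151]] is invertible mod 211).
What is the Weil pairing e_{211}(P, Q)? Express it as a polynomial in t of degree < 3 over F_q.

110721476110939 + 146659176099508*t + 149332678592181*t^2

Under M = [[149,174],[66,151]] in GL_2(Z/211), e_{211}(P',Q') = e_{211}(P,Q)^(149*151-174*66 mod 211).
Inverting 43 mod 211: 54. Thus e_{211}(P,Q) = e(P',Q')^{54}.
Map (x,y)_Ed via u=(1+y)/(1-y), v=(1+y)/((1-y)x) to Montgomery A=109618408100377,B=153361958514079; then to (a',b')=(18217655734975,39370168122547).
Double-and-add over 11010011: 8-1 doublings, 5-1 additions; each step l_{T,T}/v_{2T} or l_{T,P'}/v at Q'+S for random S.
Result: e(P',Q') = 3705534069923 + 52238654809720*t + 135210591987296*t^2.
Thus e_{211}(P,Q) = 110721476110939 + 146659176099508*t + 149332678592181*t^2.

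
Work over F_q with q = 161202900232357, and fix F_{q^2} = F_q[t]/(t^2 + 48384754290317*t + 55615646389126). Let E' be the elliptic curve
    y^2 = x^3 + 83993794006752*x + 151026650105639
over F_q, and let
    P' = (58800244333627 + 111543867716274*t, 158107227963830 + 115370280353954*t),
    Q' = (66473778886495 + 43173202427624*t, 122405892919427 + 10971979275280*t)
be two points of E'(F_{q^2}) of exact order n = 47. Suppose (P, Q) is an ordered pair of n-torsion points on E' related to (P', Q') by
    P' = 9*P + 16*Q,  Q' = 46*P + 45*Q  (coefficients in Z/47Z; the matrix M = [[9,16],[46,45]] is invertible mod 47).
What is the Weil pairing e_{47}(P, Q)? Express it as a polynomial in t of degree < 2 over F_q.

Under M = [[9,16],[46,45]] in GL_2(Z/47), e_{47}(P',Q') = e_{47}(P,Q)^(9*45-16*46 mod 47).
Hence e(P,Q) = e(P',Q')^{23} where 23 = 45^{-1} mod 47.
Miller loop for e_{47} over F_{161202900232357^2}: bits of 47 = 101111; 5 double steps + 4 add steps, l/v at each.
f_P(D_Q)/f_Q(D_P) = 5209757357861 + 87647731472492*t.
e_{47}(P,Q) = (5209757357861 + 87647731472492*t)^{23} = 118857674115040 + 12525438058900*t.

118857674115040 + 12525438058900*t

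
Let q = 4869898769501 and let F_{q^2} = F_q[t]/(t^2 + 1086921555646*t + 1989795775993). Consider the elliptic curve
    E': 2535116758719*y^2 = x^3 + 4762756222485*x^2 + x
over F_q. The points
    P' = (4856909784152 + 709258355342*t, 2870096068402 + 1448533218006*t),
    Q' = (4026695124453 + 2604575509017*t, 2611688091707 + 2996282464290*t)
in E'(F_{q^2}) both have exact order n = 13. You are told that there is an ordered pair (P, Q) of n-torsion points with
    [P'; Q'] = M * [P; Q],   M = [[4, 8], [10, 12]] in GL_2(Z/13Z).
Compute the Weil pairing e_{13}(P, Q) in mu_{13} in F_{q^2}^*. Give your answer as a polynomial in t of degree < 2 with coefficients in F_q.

Since e_{13}(P,P)=e_{13}(Q,Q)=1 and e_{13}(Q,P)=e_{13}(P,Q)^{-1}, expanding e_{13}(4*P + 8*Q,10*P + 12*Q) leaves e(P,Q)^det(M).
Inverting 7 mod 13: 2. Thus e_{13}(P,Q) = e(P',Q')^{2}.
(x,y)|->(2232796378250x+4546872717064,2232796378250y) sends E' to y^2=x^3+2492130772657*x+655833508513.
n = 13 = (1101)_2 (4 bits, wt 3); accumulate f_{13,P'}(Q'+S)/f_{13,P'}(S) along the 3-step ladder.
So e_{13}(P',Q') = 780655757490 + 4416764129058*t.
e_{13}(P,Q) = (780655757490 + 4416764129058*t)^{2} = 716245801373 + 4844009660879*t.

716245801373 + 4844009660879*t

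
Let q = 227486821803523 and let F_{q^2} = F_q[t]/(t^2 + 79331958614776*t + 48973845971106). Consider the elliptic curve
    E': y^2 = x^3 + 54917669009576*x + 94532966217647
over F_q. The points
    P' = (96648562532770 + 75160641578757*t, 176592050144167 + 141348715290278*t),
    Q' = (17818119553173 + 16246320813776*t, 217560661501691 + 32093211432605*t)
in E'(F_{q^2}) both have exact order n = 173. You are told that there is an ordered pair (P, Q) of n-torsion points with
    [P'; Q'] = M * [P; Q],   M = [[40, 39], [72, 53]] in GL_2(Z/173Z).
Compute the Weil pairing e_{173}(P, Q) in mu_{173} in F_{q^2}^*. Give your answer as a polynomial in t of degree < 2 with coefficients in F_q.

113511275541165 + 204478834616079*t

e_{173} is bilinear + alternating on E[173], so e_{173}(40*P + 39*Q, 72*P + 53*Q) = e_{173}(P,Q)^(40*53-39*72).
det M = 40*53 - 39*72 = -688 = 4 (mod 173); 4^{-1} = 130 (mod 173).
8-bit Miller (10101101) on E'/F_{227486821803523} with a'=54917669009576, b'=94532966217647: accumulate tangent/chord ratios at Q'+S and P'+S'.
Result: e(P',Q') = 109334841651245 + 106235131614336*t.
Hence e(P,Q) = 113511275541165 + 204478834616079*t in F_{227486821803523^2}^*.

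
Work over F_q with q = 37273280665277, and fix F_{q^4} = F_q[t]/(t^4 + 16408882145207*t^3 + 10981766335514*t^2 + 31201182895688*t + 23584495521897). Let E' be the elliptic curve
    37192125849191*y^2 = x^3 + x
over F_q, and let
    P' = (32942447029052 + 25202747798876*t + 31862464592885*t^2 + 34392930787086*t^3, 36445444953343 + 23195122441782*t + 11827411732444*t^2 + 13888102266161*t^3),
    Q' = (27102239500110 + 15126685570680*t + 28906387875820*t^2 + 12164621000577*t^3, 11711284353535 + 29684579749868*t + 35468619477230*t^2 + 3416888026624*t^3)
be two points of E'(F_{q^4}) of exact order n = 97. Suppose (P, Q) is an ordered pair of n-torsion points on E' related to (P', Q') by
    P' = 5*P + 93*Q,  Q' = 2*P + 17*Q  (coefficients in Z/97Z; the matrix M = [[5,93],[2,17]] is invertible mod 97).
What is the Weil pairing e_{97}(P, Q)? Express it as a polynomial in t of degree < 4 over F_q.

30241388516339 + 26007364375913*t + 4156446760356*t^2 + 15598795419620*t^3

Under M = [[5,93],[2,17]] in GL_2(Z/97), e_{97}(P',Q') = e_{97}(P,Q)^(5*17-93*2 mod 97).
det(M) mod 97 = 93; its inverse in (Z/97)^* is 24 (check: 93*24 mod 97 = 1).
Montgomery->Weierstrass: x_W = 12777997070260*x, y_W=12777997070260*y on F_{37273280665277}; lands on y^2=x^3+26914589209744*x.
Build f_{97,P'} and f_{97,Q'} via the 7-bit ladder of 97=1100001_2; evaluate at shifted divisors; quotient in F_{37273280665277^4}.
Miller gives e_{97}(P',Q') = 3275873322371 + 27377139697175*t + 1146698592682*t^2 + 10727193151250*t^3 in F_{37273280665277^4}.
e_{97}(P,Q) = (3275873322371 + 27377139697175*t + 1146698592682*t^2 + 10727193151250*t^3)^{24} = 30241388516339 + 26007364375913*t + 4156446760356*t^2 + 15598795419620*t^3.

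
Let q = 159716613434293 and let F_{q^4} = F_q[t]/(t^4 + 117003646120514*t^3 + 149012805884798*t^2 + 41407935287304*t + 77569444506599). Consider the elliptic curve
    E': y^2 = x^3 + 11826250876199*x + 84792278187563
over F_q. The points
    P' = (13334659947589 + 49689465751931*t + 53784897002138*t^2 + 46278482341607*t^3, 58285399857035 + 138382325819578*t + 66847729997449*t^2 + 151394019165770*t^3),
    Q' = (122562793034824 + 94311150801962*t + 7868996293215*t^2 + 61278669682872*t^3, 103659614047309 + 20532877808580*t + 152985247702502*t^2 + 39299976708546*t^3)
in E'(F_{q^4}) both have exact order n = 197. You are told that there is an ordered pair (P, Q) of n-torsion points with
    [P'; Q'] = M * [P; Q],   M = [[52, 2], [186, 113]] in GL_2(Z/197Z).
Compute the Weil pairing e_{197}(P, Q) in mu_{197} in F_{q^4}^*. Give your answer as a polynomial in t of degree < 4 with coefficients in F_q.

e_{197}(aP+bQ,cP+dQ) = e_{197}(P,Q)^(ad-bc); with (a,b,c,d)=(52,2,186,113) this gives the det-197 law.
det(M) mod 197 = 185; its inverse in (Z/197)^* is 82 (check: 185*82 mod 197 = 1).
n = 197 = (11000101)_2 (8 bits, wt 4); accumulate f_{197,P'}(Q'+S)/f_{197,P'}(S) along the 7-step ladder.
The quotient is 43551137898592 + 42613441601800*t + 47001871886560*t^2 + 82529003576258*t^3.
e_{197}(P,Q) = (43551137898592 + 42613441601800*t + 47001871886560*t^2 + 82529003576258*t^3)^{82} = 100723982949201 + 90263227732329*t + 71944579047610*t^2 + 73832825449209*t^3.

100723982949201 + 90263227732329*t + 71944579047610*t^2 + 73832825449209*t^3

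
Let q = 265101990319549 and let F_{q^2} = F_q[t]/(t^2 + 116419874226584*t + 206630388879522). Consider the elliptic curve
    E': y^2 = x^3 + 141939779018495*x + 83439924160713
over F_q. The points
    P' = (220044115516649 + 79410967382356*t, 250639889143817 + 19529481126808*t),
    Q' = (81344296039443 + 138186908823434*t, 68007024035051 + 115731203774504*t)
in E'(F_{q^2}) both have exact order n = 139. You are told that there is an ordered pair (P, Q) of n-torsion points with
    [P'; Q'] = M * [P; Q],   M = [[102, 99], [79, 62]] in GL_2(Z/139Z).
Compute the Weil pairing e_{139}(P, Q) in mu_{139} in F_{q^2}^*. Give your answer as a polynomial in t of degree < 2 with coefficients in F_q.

e_{139}(aP+bQ,cP+dQ) = e_{139}(P,Q)^(ad-bc); with (a,b,c,d)=(102,99,79,62) this gives the det-139 law.
Inverting 32 mod 139: 126. Thus e_{139}(P,Q) = e(P',Q')^{126}.
Miller loop for e_{139} over F_{265101990319549^2}: bits of 139 = 10001011; 7 double steps + 3 add steps, l/v at each.
e_{139}(P',Q') = 225359251286544 + 250135415182641*t.
Raise to 126: e(P,Q) = 150957717279390 + 255946962236569*t in mu_{139}.

150957717279390 + 255946962236569*t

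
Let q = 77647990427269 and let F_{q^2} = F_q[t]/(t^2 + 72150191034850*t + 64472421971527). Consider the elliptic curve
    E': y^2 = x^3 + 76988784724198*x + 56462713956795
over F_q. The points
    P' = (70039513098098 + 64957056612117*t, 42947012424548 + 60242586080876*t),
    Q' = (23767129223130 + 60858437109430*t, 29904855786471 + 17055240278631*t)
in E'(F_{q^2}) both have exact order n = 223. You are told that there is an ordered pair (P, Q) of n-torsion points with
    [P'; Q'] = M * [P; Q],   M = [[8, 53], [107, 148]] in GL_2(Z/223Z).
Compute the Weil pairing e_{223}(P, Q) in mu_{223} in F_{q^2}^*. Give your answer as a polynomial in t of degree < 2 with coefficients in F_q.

11977709703827 + 42154277275962*t

e_{223} is bilinear + alternating on E[223], so e_{223}(8*P + 53*Q, 107*P + 148*Q) = e_{223}(P,Q)^(8*148-53*107).
det(M) mod 223 = 196; its inverse in (Z/223)^* is 33 (check: 196*33 mod 223 = 1).
Build f_{223,P'} and f_{223,Q'} via the 8-bit ladder of 223=11011111_2; evaluate at shifted divisors; quotient in F_{77647990427269^2}.
So e_{223}(P',Q') = 37039146416061 + 16118239733209*t.
e_{223}(P,Q) = (37039146416061 + 16118239733209*t)^{33} = 11977709703827 + 42154277275962*t.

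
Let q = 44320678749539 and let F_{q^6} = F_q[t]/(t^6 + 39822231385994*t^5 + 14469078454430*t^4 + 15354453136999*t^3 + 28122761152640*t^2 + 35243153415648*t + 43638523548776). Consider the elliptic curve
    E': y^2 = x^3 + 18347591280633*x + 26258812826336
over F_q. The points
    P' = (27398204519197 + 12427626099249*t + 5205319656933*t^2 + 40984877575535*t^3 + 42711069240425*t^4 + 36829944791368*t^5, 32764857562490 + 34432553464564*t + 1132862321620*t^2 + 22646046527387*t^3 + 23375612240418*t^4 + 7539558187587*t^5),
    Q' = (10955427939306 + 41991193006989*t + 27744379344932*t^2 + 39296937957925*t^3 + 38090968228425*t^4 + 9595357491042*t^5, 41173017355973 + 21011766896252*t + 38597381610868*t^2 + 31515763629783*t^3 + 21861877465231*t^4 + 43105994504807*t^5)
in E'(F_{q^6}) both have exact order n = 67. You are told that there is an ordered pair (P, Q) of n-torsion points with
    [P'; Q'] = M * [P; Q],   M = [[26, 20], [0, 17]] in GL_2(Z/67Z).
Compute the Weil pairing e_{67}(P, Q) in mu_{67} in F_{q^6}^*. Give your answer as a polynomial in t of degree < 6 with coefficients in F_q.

27989018879397 + 1274309348304*t + 24765457265613*t^2 + 14334201807431*t^3 + 11395512953479*t^4 + 34101168993433*t^5

Since e_{67}(P,P)=e_{67}(Q,Q)=1 and e_{67}(Q,P)=e_{67}(P,Q)^{-1}, expanding e_{67}(26*P + 20*Q,17*Q) leaves e(P,Q)^det(M).
So e_{67}(P,Q) = e_{67}(P',Q')^{62}, since 40*62 = 1 mod 67.
n = 67 = (1000011)_2 (7 bits, wt 3); accumulate f_{67,P'}(Q'+S)/f_{67,P'}(S) along the 6-step ladder.
The quotient is 39838260439752 + 29164538907545*t + 26174831835469*t^2 + 4903334367980*t^3 + 16183250479744*t^4 + 14321395696773*t^5.
Raise to 62: e(P,Q) = 27989018879397 + 1274309348304*t + 24765457265613*t^2 + 14334201807431*t^3 + 11395512953479*t^4 + 34101168993433*t^5 in mu_{67}.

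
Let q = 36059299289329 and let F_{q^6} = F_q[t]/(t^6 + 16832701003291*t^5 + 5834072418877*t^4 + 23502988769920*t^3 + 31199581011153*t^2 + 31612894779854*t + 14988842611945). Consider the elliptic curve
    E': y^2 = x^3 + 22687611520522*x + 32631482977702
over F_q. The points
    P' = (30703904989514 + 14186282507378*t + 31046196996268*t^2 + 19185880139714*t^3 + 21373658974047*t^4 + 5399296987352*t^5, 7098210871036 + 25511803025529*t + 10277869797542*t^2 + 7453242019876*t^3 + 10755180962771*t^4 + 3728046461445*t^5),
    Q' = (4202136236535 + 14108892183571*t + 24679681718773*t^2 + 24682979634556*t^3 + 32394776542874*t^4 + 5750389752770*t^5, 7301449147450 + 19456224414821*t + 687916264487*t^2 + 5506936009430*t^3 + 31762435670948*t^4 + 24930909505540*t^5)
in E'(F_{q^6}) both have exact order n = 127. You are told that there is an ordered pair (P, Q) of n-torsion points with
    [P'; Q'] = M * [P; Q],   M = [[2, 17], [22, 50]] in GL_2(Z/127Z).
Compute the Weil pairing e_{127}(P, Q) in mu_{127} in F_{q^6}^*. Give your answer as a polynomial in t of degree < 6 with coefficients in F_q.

e_{127} is bilinear + alternating on E[127], so e_{127}(2*P + 17*Q, 22*P + 50*Q) = e_{127}(P,Q)^(2*50-17*22).
Hence e(P,Q) = e(P',Q')^{19} where 19 = 107^{-1} mod 127.
n = 127 = (1111111)_2 (7 bits, wt 7); accumulate f_{127,P'}(Q'+S)/f_{127,P'}(S) along the 6-step ladder.
f_P(D_Q)/f_Q(D_P) = 15896195184382 + 7540687931889*t + 3286283692451*t^2 + 17743237100871*t^3 + 34659423567960*t^4 + 10781219283286*t^5.
(15896195184382 + 7540687931889*t + 3286283692451*t^2 + 17743237100871*t^3 + 34659423567960*t^4 + 10781219283286*t^5)^{19} mod (36059299289329,f) = 16594778609618 + 22892849662334*t + 17453754859221*t^2 + 33603348666034*t^3 + 15181548311854*t^4 + 13558551582494*t^5.

16594778609618 + 22892849662334*t + 17453754859221*t^2 + 33603348666034*t^3 + 15181548311854*t^4 + 13558551582494*t^5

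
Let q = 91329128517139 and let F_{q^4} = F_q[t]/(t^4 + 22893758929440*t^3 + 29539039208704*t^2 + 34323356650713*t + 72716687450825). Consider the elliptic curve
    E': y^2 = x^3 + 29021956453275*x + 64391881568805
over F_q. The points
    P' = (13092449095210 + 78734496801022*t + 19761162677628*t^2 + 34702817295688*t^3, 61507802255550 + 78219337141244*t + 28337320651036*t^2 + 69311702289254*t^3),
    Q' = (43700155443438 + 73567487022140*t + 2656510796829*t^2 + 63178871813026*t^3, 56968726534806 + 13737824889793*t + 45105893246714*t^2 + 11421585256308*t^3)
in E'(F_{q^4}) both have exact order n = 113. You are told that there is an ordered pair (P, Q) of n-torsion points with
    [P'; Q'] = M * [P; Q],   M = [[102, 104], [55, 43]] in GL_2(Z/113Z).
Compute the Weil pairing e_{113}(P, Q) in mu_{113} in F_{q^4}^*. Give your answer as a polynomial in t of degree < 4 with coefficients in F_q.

Alternating bilinearity on E[113] (values in mu_{113} in F_{91329128517139^4}) gives e(P',Q') = e(P,Q)^det(M).
Hence e(P,Q) = e(P',Q')^{36} where 36 = 22^{-1} mod 113.
Run Miller on y^2=x^3+29021956453275*x+64391881568805 over F_{91329128517139}: ladder 1110001 (7 bits); e = f_P(D_Q)/f_Q(D_P).
Result: e(P',Q') = 12140830120312 + 17664523629212*t + 14015527408472*t^2 + 39329659181796*t^3.
Hence e(P,Q) = 63531813596578 + 34194569440482*t + 15676392912554*t^2 + 86035233389270*t^3 in F_{91329128517139^4}^*.

63531813596578 + 34194569440482*t + 15676392912554*t^2 + 86035233389270*t^3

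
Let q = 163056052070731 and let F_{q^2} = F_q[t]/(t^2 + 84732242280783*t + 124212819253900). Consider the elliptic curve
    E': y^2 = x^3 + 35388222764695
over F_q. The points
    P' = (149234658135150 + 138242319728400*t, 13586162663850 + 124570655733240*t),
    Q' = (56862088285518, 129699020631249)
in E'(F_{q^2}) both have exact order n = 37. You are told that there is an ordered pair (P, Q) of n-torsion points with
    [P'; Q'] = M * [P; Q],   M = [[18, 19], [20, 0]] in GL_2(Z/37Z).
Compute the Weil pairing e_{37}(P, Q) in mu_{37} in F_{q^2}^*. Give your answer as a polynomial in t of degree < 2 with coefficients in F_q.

e_{37}(aP+bQ,cP+dQ) = e_{37}(P,Q)^(ad-bc); with (a,b,c,d)=(18,19,20,0) this gives the det-37 law.
Hence e(P,Q) = e(P',Q')^{11} where 11 = 27^{-1} mod 37.
n = 37 = (100101)_2 (6 bits, wt 3); accumulate f_{37,P'}(Q'+S)/f_{37,P'}(S) along the 5-step ladder.
Miller gives e_{37}(P',Q') = 43683060029829 + 123587950218290*t in F_{163056052070731^2}.
Thus e_{37}(P,Q) = 129689699966390 + 63009060929179*t.

129689699966390 + 63009060929179*t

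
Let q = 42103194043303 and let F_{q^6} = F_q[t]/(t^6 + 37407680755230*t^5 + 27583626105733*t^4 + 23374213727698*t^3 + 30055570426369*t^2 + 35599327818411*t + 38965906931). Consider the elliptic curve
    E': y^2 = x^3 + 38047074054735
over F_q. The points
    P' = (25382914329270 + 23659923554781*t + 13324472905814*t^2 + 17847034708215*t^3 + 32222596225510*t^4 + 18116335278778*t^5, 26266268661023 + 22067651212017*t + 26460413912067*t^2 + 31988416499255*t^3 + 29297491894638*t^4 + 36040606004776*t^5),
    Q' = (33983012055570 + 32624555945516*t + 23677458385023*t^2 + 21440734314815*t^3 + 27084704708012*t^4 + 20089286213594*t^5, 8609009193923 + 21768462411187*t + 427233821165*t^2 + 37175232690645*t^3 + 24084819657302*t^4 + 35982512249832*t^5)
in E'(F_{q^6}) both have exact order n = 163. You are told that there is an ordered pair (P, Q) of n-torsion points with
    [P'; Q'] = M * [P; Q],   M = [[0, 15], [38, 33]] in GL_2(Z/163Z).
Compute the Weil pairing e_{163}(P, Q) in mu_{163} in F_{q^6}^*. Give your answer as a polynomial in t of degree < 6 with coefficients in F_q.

27177050655676 + 28890727710250*t + 36479651101469*t^2 + 2600465663031*t^3 + 25062878160747*t^4 + 13805629498034*t^5

The 163-Weil pairing on E[163] over F_{42103194043303} is alternating-bilinear: e_{163}(P',Q') = e_{163}(P,Q)^det(M).
So e_{163}(P,Q) = e_{163}(P',Q')^{2}, since 82*2 = 1 mod 163.
Build f_{163,P'} and f_{163,Q'} via the 8-bit ladder of 163=10100011_2; evaluate at shifted divisors; quotient in F_{42103194043303^6}.
f_P(D_Q)/f_Q(D_P) = 13666425370054 + 30651427811429*t + 33914855563835*t^2 + 14660642025582*t^3 + 19005230483464*t^4 + 41133668791069*t^5.
Thus e_{163}(P,Q) = 27177050655676 + 28890727710250*t + 36479651101469*t^2 + 2600465663031*t^3 + 25062878160747*t^4 + 13805629498034*t^5.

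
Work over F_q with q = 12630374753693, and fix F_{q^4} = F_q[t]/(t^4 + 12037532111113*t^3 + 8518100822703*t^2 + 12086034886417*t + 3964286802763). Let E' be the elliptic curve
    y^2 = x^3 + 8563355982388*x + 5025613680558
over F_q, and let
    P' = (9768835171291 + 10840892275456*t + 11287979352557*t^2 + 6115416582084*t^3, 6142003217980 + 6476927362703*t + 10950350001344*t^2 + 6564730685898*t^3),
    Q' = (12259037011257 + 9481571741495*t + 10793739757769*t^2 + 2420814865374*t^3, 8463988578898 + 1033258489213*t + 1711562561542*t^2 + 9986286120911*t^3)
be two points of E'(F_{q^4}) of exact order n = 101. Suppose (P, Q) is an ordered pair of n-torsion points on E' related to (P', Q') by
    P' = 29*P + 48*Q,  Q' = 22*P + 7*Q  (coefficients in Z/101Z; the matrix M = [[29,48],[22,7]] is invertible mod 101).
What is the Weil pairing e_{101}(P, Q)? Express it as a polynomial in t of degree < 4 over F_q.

5725752441009 + 6707917983195*t + 4708081447886*t^2 + 7982280379935*t^3

Since e_{101}(P,P)=e_{101}(Q,Q)=1 and e_{101}(Q,P)=e_{101}(P,Q)^{-1}, expanding e_{101}(29*P + 48*Q,22*P + 7*Q) leaves e(P,Q)^det(M).
So e_{101}(P,Q) = e_{101}(P',Q')^{92}, since 56*92 = 1 mod 101.
Build f_{101,P'} and f_{101,Q'} via the 7-bit ladder of 101=1100101_2; evaluate at shifted divisors; quotient in F_{12630374753693^4}.
So e_{101}(P',Q') = 5664591428663 + 8492879536235*t + 947552403313*t^2 + 7671800936427*t^3.
Raise to 92: e(P,Q) = 5725752441009 + 6707917983195*t + 4708081447886*t^2 + 7982280379935*t^3 in mu_{101}.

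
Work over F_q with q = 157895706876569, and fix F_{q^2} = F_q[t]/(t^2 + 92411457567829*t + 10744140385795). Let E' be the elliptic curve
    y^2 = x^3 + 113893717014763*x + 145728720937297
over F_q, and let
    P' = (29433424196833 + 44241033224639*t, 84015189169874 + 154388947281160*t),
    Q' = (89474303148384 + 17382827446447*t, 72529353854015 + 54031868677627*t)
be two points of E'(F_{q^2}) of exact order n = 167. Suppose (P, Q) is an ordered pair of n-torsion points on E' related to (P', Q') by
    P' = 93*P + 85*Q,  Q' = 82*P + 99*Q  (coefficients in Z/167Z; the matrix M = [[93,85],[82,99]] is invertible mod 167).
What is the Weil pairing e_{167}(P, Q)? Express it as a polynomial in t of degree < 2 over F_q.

Under M = [[93,85],[82,99]] in GL_2(Z/167), e_{167}(P',Q') = e_{167}(P,Q)^(93*99-85*82 mod 167).
det(M) mod 167 = 66; its inverse in (Z/167)^* is 124 (check: 66*124 mod 167 = 1).
Miller loop for e_{167} over F_{157895706876569^2}: bits of 167 = 10100111; 7 double steps + 4 add steps, l/v at each.
f_P(D_Q)/f_Q(D_P) = 4387725012281 + 128133968966752*t.
Raise to 124: e(P,Q) = 152783882430371 + 94201385643820*t in mu_{167}.

152783882430371 + 94201385643820*t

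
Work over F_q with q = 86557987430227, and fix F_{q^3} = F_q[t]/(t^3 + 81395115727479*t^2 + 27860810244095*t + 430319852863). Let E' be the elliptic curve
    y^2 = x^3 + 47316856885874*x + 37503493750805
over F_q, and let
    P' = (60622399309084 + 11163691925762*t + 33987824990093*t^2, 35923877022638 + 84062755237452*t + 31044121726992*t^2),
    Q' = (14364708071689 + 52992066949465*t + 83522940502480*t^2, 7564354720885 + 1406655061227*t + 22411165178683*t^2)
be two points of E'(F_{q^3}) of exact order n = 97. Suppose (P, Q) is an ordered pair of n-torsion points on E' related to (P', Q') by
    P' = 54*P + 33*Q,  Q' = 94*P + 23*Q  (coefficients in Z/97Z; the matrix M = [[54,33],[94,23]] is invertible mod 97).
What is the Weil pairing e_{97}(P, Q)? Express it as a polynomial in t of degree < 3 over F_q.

e_{97}(aP+bQ,cP+dQ) = e_{97}(P,Q)^(ad-bc); with (a,b,c,d)=(54,33,94,23) this gives the det-97 law.
Hence e(P,Q) = e(P',Q')^{57} where 57 = 80^{-1} mod 97.
n = 97 = (1100001)_2 (7 bits, wt 3); accumulate f_{97,P'}(Q'+S)/f_{97,P'}(S) along the 6-step ladder.
e_{97}(P',Q') = 63909065629825 + 38607390289104*t + 47219102474988*t^2.
Raise to 57: e(P,Q) = 8141539441872 + 8405643780430*t + 11440978776461*t^2 in mu_{97}.

8141539441872 + 8405643780430*t + 11440978776461*t^2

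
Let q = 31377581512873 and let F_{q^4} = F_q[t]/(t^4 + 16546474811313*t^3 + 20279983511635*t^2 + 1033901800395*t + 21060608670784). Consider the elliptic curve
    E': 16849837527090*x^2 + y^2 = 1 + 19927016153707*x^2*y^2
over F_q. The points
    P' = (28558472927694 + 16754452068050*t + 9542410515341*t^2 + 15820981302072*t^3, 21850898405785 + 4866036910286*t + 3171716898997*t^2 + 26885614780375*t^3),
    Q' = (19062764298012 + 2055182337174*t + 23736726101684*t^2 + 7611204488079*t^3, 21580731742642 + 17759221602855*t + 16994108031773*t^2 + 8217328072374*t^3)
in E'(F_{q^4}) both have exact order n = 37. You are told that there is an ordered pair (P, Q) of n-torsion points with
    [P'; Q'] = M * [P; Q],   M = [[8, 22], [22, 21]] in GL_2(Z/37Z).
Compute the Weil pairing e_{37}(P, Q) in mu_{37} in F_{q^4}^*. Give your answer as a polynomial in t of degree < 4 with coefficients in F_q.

25927608491304 + 9131891239578*t + 23313061760468*t^2 + 398964766944*t^3

The 37-Weil pairing on E[37] over F_{31377581512873} is alternating-bilinear: e_{37}(P',Q') = e_{37}(P,Q)^det(M).
8*21 - 22*22 = -316; reduced mod 37: det = 17, inverse 24.
Edwards->Montgomery: u=(1+y)/(1-y), v=u/x -> 29590086667658v^2=u^3+16327586199221u^2+u; then x_W=7075100721564u+899878694654: y^2=x^3+2888724600939.
Build f_{37,P'} and f_{37,Q'} via the 6-bit ladder of 37=100101_2; evaluate at shifted divisors; quotient in F_{31377581512873^4}.
f_P(D_Q)/f_Q(D_P) = 4181681115517 + 18744684286782*t + 1973800015821*t^2 + 7206288717836*t^3.
Hence e(P,Q) = 25927608491304 + 9131891239578*t + 23313061760468*t^2 + 398964766944*t^3 in F_{31377581512873^4}^*.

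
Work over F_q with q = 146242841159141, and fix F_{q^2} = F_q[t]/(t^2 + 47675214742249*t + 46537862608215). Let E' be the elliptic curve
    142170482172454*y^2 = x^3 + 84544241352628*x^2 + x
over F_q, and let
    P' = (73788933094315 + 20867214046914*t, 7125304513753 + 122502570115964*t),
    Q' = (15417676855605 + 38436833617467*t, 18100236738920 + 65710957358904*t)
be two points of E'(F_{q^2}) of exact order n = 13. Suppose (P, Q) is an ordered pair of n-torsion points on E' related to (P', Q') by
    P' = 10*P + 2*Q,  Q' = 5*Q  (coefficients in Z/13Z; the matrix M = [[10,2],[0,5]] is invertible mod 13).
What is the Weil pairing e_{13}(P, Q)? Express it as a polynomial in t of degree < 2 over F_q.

Under M = [[10,2],[0,5]] in GL_2(Z/13), e_{13}(P',Q') = e_{13}(P,Q)^(10*5-2*0 mod 13).
det M = 10*5 - 2*0 = 50 = 11 (mod 13); 11^{-1} = 6 (mod 13).
Set x_W=60301099518906*u+47730121631239, y_W=60301099518906*v; then E': y_W^2=x_W^3+103600482457735*x_W+93378647323493.
Double-and-add over 1101: 4-1 doublings, 3-1 additions; each step l_{T,T}/v_{2T} or l_{T,P'}/v at Q'+S for random S.
Miller gives e_{13}(P',Q') = 41970195310668 + 64361914726361*t in F_{146242841159141^2}.
Thus e_{13}(P,Q) = 28337035373275 + 136991390294419*t.

28337035373275 + 136991390294419*t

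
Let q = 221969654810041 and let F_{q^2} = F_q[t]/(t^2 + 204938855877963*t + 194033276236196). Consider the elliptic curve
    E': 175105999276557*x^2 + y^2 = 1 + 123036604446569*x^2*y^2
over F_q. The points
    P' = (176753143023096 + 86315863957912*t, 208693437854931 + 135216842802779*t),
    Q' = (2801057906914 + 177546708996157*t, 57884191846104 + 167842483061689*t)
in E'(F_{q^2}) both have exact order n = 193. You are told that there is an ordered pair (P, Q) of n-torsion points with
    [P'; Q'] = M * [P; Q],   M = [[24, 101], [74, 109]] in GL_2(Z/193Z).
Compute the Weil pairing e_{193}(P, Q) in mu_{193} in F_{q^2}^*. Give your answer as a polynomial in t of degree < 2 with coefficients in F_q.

48241051717908 + 24927445702308*t

Under M = [[24,101],[74,109]] in GL_2(Z/193), e_{193}(P',Q') = e_{193}(P,Q)^(24*109-101*74 mod 193).
det(M) mod 193 = 160; its inverse in (Z/193)^* is 76 (check: 160*76 mod 193 = 1).
Edwards a_E,d_E -> Montgomery A=207350751884444,B=186523222245956 -> Weierstrass 170319278648554,66746804078451 via alpha=197670203827215,beta=13017348707497.
8-bit Miller (11000001) on E'/F_{221969654810041} with a'=170319278648554, b'=66746804078451: accumulate tangent/chord ratios at Q'+S and P'+S'.
f_P(D_Q)/f_Q(D_P) = 136455105965378 + 187231884270791*t.
(136455105965378 + 187231884270791*t)^{76} mod (221969654810041,f) = 48241051717908 + 24927445702308*t.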